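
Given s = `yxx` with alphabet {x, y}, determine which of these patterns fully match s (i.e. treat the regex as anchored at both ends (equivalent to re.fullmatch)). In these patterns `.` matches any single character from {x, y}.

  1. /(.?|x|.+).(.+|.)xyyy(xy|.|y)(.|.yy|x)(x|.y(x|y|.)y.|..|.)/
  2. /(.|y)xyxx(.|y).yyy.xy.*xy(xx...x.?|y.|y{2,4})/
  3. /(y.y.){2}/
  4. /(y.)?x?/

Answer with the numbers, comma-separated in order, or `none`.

1 → no match
2 → no match
3 → no match
4 → match

4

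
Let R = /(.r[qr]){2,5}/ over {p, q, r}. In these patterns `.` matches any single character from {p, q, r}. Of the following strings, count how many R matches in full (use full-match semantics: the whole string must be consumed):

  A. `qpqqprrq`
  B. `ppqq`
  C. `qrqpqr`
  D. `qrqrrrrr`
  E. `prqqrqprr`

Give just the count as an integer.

1

A → no match
B → no match
C → no match
D → no match
E → match
Total matched: 1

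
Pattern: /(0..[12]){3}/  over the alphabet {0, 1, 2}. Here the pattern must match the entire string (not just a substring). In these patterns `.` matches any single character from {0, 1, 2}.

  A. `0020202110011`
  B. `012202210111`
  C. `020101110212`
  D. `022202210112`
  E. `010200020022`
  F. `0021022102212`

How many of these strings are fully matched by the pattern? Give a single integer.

4

A → no match
B → match
C → match
D → match
E → match
F → no match
Total matched: 4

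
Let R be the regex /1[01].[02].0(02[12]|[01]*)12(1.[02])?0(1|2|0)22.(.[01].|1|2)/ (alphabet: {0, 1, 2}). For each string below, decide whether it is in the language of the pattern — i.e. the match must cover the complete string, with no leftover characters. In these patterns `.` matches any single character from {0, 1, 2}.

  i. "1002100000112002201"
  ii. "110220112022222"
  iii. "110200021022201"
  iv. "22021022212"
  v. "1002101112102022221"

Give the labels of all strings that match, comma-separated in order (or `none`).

i, ii, v

i → match
ii → match
iii → no match
iv. "22021022212" → no match — must start with "1"
v → match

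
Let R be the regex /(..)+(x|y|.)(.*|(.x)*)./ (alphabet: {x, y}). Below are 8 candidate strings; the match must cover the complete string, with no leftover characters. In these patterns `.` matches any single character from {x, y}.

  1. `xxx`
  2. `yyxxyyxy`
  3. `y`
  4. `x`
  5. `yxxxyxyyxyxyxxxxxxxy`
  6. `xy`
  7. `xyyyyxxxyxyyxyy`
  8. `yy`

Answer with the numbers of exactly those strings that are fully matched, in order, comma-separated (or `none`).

1 → no match
2 → match
3 → no match
4 → no match
5 → match
6 → no match
7 → match
8 → no match

2, 5, 7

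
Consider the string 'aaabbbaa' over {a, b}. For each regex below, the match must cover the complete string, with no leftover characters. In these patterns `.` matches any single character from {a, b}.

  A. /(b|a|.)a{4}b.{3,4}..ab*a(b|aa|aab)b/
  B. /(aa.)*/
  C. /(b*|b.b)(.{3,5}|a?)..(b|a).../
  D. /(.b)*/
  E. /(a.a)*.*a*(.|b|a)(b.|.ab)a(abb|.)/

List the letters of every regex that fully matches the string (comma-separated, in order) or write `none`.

A → no match — must end with 'b'
B → no match
C → no match
D → no match
E → match

E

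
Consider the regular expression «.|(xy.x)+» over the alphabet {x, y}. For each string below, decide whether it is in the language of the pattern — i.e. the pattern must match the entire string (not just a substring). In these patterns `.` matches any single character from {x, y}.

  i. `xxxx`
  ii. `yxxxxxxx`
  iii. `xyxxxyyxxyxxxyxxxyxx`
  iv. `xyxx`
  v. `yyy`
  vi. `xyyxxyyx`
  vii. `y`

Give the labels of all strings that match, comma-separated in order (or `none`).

i. `xxxx` → no match
ii. `yxxxxxxx` → no match
iii → match
iv. `xyxx` → match
v. `yyy` → no match
vi. `xyyxxyyx` → match
vii. `y` → match

iii, iv, vi, vii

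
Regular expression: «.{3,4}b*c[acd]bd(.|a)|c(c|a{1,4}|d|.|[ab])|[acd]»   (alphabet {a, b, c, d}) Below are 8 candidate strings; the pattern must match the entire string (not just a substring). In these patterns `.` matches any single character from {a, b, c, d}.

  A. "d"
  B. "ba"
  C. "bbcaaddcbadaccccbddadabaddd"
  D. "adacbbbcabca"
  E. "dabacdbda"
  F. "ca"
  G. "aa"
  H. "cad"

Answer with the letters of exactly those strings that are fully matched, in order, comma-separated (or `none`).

A. "d" → match
B. "ba" → no match
C → no match
D. "adacbbbcabca" → no match
E. "dabacdbda" → match
F. "ca" → match
G. "aa" → no match
H. "cad" → no match

A, E, F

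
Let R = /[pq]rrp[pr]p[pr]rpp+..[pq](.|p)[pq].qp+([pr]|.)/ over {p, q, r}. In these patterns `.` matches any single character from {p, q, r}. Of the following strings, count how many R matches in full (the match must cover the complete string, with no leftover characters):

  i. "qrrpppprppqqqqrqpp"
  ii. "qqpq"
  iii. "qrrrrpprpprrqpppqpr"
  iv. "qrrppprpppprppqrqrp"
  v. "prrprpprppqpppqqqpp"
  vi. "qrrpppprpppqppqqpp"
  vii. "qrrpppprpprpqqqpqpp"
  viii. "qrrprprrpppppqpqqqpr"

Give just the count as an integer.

i → no match
ii → no match
iii → no match
iv → no match
v → match
vi → no match
vii → match
viii → match
Total matched: 3

3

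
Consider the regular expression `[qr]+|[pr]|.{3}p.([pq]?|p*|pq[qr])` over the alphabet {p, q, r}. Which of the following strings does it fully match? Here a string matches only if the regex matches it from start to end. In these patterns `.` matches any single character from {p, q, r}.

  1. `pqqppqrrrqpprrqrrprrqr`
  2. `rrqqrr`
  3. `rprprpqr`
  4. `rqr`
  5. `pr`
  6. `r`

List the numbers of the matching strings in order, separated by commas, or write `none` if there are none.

2, 3, 4, 6

1 → no match
2. `rrqqrr` → match
3. `rprprpqr` → match
4. `rqr` → match
5. `pr` → no match
6. `r` → match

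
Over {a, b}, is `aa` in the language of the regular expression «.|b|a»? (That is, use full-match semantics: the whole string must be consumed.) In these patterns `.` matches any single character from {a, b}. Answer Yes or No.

No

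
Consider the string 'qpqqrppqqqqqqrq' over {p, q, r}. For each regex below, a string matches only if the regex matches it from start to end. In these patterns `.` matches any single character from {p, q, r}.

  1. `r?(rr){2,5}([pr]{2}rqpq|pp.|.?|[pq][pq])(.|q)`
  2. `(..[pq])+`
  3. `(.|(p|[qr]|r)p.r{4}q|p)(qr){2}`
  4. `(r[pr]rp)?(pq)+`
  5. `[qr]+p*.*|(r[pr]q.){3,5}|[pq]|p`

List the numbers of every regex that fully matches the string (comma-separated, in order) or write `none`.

1 → no match
2 → match
3 → no match — must end with 'qr'
4 → no match — must end with 'pq'
5 → match

2, 5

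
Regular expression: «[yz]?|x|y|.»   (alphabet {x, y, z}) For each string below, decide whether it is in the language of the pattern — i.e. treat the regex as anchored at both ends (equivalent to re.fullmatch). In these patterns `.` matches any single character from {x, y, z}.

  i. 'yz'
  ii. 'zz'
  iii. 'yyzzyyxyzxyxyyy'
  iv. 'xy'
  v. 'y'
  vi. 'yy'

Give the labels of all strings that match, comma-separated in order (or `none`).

i. 'yz' → no match
ii. 'zz' → no match
iii → no match
iv. 'xy' → no match
v. 'y' → match
vi. 'yy' → no match

v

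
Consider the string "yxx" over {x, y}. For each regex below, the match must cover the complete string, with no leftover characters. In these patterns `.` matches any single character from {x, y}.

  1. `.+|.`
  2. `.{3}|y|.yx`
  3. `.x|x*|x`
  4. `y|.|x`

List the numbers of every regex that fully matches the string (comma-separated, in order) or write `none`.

1 → match
2 → match
3 → no match
4 → no match

1, 2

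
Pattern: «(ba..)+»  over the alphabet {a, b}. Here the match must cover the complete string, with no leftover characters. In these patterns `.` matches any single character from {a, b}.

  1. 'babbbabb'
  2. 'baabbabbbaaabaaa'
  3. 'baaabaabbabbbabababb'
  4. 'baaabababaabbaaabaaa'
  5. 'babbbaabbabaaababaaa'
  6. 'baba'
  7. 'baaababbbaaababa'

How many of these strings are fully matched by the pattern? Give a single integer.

1 → match
2 → match
3 → match
4 → match
5 → no match
6 → match
7 → match
Total matched: 6

6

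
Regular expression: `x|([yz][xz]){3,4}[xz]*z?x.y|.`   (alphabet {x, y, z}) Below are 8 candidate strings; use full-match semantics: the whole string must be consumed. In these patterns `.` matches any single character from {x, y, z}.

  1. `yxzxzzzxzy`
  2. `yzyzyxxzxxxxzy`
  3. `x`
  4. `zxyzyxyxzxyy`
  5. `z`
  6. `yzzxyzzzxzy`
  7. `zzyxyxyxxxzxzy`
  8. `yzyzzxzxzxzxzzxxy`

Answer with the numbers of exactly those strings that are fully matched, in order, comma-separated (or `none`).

1, 2, 3, 4, 5, 6, 7, 8

1 → match
2 → match
3 → match
4 → match
5 → match
6 → match
7 → match
8 → match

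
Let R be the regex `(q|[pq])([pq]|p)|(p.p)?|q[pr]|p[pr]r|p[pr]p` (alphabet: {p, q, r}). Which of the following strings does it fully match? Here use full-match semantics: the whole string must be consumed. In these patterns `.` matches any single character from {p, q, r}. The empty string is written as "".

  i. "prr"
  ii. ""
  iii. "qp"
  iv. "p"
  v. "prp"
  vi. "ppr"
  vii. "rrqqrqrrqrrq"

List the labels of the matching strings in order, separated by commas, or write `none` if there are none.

i, ii, iii, v, vi

i. "prr" → match
ii. "" → match
iii. "qp" → match
iv. "p" → no match
v. "prp" → match
vi. "ppr" → match
vii. "rrqqrqrrqrrq" → no match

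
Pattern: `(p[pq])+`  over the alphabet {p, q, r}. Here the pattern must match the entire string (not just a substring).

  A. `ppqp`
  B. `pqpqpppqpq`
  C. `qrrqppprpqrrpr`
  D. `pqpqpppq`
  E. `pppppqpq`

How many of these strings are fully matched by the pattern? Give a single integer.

3

A → no match
B → match
C → no match — must start with `p`
D → match
E → match
Total matched: 3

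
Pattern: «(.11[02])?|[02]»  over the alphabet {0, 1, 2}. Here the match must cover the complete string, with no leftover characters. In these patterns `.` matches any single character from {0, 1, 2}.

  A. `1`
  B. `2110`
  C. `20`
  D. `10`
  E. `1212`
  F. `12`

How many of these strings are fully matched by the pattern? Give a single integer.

A. `1` → no match
B. `2110` → match
C. `20` → no match
D. `10` → no match
E. `1212` → no match
F. `12` → no match
Total matched: 1

1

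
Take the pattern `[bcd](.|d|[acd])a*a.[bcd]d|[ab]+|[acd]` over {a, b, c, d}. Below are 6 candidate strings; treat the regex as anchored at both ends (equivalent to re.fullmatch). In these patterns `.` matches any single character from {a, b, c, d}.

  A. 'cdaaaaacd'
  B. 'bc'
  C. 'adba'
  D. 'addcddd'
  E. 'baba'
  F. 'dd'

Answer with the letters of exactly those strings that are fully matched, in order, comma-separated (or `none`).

A → match
B → no match
C → no match
D → no match
E → match
F → no match

A, E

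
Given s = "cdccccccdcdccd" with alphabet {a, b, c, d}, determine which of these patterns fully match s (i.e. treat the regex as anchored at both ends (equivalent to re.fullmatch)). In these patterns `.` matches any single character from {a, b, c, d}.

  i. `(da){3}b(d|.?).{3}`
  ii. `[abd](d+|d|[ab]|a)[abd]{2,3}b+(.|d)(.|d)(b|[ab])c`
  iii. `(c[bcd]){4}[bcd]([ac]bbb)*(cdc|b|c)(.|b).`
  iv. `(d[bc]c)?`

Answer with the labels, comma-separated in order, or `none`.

iii

i → no match — must start with "da"
ii → no match — must end with "c"
iii → match
iv → no match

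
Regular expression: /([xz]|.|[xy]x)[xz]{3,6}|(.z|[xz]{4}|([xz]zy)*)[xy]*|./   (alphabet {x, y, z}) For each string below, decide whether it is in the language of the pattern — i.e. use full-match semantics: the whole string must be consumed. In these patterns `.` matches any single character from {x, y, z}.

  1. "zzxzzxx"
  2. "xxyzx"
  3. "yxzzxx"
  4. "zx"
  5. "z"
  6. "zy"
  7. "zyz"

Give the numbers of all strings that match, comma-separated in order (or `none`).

1, 3, 5

1 → match
2 → no match
3 → match
4 → no match
5 → match
6 → no match
7 → no match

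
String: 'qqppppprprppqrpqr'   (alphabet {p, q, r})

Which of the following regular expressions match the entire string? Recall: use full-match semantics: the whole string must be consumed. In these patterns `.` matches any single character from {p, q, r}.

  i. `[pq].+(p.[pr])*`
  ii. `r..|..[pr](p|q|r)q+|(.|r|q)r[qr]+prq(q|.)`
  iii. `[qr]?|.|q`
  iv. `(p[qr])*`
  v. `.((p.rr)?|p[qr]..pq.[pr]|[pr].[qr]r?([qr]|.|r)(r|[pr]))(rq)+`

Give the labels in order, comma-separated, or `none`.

i

i → match
ii → no match
iii → no match
iv → no match
v → no match — must end with 'rq'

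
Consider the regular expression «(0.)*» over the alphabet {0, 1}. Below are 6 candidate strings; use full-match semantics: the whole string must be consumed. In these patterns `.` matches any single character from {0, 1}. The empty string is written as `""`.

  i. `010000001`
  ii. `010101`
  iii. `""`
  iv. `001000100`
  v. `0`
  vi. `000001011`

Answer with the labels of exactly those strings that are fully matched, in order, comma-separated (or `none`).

ii, iii

i → no match
ii → match
iii → match
iv → no match
v → no match
vi → no match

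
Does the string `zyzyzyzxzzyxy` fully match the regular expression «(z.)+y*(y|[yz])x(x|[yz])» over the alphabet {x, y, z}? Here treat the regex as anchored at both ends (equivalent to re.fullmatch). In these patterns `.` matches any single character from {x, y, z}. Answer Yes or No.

Yes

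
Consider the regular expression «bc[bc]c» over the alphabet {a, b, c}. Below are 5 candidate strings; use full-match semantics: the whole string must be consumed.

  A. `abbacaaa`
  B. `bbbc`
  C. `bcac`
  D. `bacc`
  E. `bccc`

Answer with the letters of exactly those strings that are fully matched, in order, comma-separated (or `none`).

A → no match — must start with `bc`
B → no match — must start with `bc`
C → no match
D → no match — must start with `bc`
E → match

E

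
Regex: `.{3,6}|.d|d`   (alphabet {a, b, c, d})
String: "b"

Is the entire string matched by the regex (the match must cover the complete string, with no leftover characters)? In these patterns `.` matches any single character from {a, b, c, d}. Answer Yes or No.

No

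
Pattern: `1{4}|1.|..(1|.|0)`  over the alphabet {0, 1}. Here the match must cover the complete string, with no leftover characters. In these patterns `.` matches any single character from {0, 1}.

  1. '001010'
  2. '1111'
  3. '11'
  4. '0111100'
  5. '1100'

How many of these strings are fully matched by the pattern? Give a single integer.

1 → no match
2 → match
3 → match
4 → no match
5 → no match
Total matched: 2

2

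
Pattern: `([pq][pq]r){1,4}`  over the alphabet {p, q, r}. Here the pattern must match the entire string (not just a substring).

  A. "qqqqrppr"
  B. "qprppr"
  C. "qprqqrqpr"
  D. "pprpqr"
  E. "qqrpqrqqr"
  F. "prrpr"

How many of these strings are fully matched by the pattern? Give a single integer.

4

A. "qqqqrppr" → no match
B. "qprppr" → match
C. "qprqqrqpr" → match
D. "pprpqr" → match
E. "qqrpqrqqr" → match
F. "prrpr" → no match
Total matched: 4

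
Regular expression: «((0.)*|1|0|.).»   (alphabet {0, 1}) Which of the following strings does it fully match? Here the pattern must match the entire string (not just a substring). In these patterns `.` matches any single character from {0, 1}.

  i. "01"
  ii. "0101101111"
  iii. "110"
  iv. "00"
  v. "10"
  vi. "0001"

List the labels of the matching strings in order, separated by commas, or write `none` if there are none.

i → match
ii → no match
iii → no match
iv → match
v → match
vi → no match

i, iv, v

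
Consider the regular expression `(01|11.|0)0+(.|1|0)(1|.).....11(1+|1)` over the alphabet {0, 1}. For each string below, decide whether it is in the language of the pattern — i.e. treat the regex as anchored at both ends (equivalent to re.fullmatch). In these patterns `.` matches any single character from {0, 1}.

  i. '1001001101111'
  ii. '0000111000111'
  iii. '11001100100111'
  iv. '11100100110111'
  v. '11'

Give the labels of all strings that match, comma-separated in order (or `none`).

ii, iii, iv

i → no match
ii → match
iii → match
iv → match
v → no match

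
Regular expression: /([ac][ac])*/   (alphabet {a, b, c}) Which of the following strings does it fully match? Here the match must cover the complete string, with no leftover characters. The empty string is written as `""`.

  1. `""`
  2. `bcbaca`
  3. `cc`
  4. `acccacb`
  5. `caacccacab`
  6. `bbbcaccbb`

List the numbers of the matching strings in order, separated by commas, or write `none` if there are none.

1 → match
2 → no match
3 → match
4 → no match
5 → no match
6 → no match

1, 3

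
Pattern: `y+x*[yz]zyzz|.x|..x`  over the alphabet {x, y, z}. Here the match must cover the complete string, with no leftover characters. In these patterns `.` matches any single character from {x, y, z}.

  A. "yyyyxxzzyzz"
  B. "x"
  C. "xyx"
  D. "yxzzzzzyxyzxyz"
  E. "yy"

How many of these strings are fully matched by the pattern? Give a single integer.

A → match
B → no match
C → match
D → no match
E → no match
Total matched: 2

2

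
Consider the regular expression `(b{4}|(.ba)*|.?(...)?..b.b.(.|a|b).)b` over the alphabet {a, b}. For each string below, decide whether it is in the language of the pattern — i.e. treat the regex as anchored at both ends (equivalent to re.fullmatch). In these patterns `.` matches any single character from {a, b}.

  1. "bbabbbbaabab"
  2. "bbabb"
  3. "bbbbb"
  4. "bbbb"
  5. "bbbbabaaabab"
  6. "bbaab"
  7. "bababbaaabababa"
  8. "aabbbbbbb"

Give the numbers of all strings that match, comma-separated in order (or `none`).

1. "bbabbbbaabab" → no match
2. "bbabb" → no match
3. "bbbbb" → match
4. "bbbb" → no match
5. "bbbbabaaabab" → no match
6. "bbaab" → no match
7 → no match — must end with "b"
8. "aabbbbbbb" → match

3, 8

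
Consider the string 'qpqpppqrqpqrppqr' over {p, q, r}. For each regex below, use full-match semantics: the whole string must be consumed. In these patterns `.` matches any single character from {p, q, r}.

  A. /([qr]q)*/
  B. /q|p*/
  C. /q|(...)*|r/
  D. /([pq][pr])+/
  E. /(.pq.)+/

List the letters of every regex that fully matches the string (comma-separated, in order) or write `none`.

D, E

A → no match
B → no match
C → no match
D → match
E → match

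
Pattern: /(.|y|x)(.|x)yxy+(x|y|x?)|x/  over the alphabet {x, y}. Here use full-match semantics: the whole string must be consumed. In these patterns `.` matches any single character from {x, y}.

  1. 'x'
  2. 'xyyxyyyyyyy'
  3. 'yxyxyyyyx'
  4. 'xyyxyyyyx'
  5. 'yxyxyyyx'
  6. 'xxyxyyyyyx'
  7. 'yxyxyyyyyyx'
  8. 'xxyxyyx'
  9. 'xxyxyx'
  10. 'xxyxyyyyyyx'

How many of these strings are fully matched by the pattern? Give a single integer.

1 → match
2 → match
3 → match
4 → match
5 → match
6 → match
7 → match
8 → match
9 → match
10 → match
Total matched: 10

10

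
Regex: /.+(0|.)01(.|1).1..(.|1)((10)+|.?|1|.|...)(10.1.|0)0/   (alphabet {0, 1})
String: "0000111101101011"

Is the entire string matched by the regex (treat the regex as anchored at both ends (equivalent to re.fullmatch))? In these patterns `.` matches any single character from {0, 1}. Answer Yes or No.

Every match must end with "0", but "0000111101101011" does not.

No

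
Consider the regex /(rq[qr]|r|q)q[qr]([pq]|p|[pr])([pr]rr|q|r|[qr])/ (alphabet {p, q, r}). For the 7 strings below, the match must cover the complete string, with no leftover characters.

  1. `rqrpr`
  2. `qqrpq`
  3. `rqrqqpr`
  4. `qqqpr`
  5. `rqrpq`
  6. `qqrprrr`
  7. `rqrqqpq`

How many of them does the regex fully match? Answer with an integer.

1. `rqrpr` → match
2. `qqrpq` → match
3. `rqrqqpr` → match
4. `qqqpr` → match
5. `rqrpq` → match
6. `qqrprrr` → match
7. `rqrqqpq` → match
Total matched: 7

7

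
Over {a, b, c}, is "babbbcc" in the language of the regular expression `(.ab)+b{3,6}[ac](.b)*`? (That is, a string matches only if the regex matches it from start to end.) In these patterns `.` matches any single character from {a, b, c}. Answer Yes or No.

No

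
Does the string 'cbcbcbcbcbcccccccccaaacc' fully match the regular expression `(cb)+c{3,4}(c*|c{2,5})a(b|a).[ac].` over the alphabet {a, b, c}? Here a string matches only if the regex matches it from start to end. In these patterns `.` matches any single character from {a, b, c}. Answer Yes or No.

Yes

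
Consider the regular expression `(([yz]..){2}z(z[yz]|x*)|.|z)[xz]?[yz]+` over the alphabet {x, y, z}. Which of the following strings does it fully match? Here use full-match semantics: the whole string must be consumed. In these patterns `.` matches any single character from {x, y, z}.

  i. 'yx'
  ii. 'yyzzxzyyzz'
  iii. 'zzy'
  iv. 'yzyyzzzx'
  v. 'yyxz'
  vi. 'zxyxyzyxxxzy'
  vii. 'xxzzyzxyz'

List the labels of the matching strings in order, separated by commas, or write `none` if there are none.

i → no match
ii → no match
iii → match
iv → no match
v → no match
vi → no match
vii → no match

iii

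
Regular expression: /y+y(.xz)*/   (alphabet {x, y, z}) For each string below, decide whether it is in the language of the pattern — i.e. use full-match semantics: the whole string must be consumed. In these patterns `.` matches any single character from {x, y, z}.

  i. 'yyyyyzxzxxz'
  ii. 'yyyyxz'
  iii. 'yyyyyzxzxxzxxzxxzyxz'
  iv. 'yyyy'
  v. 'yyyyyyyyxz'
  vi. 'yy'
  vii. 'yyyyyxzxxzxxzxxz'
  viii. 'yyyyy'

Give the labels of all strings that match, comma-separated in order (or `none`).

i → match
ii → match
iii → match
iv → match
v → match
vi → match
vii → match
viii → match

i, ii, iii, iv, v, vi, vii, viii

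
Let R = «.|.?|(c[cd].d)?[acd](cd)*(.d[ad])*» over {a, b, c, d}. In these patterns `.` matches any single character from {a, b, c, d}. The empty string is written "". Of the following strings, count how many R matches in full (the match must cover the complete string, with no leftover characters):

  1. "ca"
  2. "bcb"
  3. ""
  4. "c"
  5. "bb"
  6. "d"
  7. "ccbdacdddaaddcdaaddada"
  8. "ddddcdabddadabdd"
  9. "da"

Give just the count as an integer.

5

1 → no match
2 → no match
3 → match
4 → match
5 → no match
6 → match
7 → match
8 → match
9 → no match
Total matched: 5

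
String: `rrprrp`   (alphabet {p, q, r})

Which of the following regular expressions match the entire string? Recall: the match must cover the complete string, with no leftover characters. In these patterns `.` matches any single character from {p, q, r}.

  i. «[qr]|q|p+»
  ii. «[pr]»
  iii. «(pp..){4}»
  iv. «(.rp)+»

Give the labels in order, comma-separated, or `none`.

i → no match
ii → no match
iii → no match — must start with `pp`
iv → match

iv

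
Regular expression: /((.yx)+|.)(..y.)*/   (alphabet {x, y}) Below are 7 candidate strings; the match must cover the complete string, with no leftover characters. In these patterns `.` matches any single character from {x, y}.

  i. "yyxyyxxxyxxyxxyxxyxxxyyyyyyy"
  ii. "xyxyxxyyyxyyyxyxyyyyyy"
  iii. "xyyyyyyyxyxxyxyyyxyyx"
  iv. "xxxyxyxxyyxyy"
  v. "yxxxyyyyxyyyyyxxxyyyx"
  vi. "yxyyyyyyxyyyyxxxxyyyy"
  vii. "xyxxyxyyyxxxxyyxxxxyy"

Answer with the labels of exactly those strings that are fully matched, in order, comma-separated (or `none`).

none

i → no match
ii → no match
iii → no match
iv → no match
v → no match
vi → no match
vii → no match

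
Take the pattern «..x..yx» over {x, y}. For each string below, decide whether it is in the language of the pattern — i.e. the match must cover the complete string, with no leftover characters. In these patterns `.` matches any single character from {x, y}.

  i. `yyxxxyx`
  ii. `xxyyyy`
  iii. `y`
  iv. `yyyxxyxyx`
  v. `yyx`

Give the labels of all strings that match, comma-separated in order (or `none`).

i. `yyxxxyx` → match
ii. `xxyyyy` → no match — must end with `yx`
iii. `y` → no match — must end with `yx`
iv. `yyyxxyxyx` → no match
v. `yyx` → no match

i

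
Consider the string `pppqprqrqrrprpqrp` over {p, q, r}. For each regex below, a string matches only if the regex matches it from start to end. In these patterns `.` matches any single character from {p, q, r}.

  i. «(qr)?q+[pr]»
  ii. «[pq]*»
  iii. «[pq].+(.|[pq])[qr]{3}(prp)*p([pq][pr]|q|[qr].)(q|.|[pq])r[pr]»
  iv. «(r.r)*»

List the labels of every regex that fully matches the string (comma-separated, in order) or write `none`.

iii

i → no match
ii → no match
iii → match
iv → no match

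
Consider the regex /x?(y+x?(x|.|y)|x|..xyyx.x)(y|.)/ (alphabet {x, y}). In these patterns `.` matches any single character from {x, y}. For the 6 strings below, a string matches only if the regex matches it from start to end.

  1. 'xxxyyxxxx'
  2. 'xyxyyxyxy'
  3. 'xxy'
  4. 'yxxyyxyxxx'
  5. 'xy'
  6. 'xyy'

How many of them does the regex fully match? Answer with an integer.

1. 'xxxyyxxxx' → match
2. 'xyxyyxyxy' → match
3. 'xxy' → match
4. 'yxxyyxyxxx' → no match
5. 'xy' → match
6. 'xyy' → no match
Total matched: 4

4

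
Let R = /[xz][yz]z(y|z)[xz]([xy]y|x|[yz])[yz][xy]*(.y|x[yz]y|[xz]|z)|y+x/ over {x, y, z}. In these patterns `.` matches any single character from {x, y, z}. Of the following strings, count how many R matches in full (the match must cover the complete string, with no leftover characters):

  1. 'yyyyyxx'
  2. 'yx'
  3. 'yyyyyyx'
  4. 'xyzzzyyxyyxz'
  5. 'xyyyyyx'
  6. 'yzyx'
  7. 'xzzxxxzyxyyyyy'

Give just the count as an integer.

3

1 → no match
2 → match
3 → match
4 → match
5 → no match
6 → no match
7 → no match
Total matched: 3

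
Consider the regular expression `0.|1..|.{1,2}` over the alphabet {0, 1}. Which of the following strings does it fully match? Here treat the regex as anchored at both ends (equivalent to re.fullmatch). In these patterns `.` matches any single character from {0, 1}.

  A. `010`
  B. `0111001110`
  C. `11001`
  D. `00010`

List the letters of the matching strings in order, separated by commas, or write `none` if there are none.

none

A → no match
B → no match
C → no match
D → no match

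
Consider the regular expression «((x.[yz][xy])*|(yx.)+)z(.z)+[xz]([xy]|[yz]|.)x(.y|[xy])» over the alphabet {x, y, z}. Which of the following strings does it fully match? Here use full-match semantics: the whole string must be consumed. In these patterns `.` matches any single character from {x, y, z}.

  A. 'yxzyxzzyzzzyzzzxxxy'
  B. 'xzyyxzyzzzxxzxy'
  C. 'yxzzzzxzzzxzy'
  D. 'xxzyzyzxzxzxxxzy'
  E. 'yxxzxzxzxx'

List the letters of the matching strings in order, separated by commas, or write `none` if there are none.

A → match
B → no match
C → match
D → match
E. 'yxxzxzxzxx' → match

A, C, D, E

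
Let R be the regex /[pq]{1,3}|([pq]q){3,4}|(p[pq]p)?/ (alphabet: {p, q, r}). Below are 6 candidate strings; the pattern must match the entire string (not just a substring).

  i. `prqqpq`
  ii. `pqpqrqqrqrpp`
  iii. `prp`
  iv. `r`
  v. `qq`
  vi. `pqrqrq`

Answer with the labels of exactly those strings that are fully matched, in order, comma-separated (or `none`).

i → no match
ii → no match
iii → no match
iv → no match
v → match
vi → no match

v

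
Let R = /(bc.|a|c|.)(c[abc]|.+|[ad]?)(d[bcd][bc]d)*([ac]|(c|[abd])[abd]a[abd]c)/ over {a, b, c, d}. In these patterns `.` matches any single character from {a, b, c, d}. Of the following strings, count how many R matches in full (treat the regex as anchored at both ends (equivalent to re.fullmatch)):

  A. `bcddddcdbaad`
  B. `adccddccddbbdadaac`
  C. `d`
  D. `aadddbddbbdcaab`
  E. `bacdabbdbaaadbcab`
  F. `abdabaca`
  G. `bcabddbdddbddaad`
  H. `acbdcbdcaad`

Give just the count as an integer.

A → no match
B → match
C → no match
D → no match
E → no match
F → match
G → no match
H → no match
Total matched: 2

2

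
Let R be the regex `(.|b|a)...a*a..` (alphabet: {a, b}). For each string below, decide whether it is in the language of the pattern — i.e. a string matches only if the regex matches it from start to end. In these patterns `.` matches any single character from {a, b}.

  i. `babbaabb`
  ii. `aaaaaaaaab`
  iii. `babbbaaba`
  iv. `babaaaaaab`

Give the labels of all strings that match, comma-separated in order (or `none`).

i, ii, iv

i → match
ii → match
iii → no match
iv → match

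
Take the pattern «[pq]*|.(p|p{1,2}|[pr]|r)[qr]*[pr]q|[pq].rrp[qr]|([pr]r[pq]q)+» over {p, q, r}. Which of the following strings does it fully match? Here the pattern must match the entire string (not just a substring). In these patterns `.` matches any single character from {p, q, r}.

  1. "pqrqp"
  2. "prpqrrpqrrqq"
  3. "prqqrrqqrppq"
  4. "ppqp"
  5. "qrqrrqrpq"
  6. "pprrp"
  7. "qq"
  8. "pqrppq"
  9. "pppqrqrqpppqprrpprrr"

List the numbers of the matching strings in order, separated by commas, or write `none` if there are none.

1. "pqrqp" → no match
2. "prpqrrpqrrqq" → match
3. "prqqrrqqrppq" → no match
4. "ppqp" → match
5. "qrqrrqrpq" → match
6. "pprrp" → no match
7. "qq" → match
8. "pqrppq" → no match
9 → no match

2, 4, 5, 7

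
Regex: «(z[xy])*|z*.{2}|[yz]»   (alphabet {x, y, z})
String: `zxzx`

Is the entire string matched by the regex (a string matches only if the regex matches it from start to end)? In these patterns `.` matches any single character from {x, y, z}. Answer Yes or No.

Yes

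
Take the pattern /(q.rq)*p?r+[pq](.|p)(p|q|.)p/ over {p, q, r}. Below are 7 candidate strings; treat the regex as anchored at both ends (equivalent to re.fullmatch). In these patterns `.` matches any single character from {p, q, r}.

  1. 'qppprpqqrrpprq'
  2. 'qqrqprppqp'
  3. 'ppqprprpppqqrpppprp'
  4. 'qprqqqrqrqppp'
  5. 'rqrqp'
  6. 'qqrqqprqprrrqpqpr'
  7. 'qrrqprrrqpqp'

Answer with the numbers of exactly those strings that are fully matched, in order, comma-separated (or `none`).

1 → no match — must end with 'p'
2 → match
3 → no match
4 → match
5 → match
6 → no match — must end with 'p'
7 → match

2, 4, 5, 7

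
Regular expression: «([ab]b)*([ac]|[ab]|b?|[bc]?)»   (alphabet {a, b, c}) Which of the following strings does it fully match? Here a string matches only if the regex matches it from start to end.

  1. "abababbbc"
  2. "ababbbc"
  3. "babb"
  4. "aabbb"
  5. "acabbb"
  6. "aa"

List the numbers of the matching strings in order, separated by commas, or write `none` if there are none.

1, 2

1 → match
2 → match
3 → no match
4 → no match
5 → no match
6 → no match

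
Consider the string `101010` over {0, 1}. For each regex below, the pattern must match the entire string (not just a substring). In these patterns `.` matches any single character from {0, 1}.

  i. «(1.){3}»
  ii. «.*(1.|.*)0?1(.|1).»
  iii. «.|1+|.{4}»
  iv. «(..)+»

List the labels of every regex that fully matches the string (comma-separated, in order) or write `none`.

i → match
ii → no match
iii → no match
iv → match

i, iv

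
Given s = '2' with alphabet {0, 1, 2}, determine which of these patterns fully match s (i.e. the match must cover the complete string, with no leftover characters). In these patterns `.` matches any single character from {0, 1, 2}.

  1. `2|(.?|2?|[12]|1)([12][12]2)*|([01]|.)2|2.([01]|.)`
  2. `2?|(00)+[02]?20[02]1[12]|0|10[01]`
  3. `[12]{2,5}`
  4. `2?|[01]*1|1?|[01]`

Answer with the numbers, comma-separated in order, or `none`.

1 → match
2 → match
3 → no match
4 → match

1, 2, 4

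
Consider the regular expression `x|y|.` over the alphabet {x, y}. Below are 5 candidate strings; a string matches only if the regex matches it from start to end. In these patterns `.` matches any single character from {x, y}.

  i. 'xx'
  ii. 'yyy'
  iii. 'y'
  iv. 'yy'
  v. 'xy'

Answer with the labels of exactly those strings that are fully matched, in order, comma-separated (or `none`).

i. 'xx' → no match
ii. 'yyy' → no match
iii. 'y' → match
iv. 'yy' → no match
v. 'xy' → no match

iii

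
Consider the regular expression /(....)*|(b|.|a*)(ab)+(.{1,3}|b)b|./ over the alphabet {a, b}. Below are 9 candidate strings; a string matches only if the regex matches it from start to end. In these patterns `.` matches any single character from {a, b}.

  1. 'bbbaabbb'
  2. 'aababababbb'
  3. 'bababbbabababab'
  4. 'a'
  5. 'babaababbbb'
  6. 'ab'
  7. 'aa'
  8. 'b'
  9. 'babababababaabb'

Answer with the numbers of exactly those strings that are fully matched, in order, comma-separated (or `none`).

1, 2, 4, 8, 9

1 → match
2 → match
3 → no match
4 → match
5 → no match
6 → no match
7 → no match
8 → match
9 → match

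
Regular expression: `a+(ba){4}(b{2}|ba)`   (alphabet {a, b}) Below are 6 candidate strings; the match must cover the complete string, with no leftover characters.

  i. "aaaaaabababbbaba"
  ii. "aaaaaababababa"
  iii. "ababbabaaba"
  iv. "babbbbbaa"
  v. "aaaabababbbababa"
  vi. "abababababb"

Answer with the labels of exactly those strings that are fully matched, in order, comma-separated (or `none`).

i → no match
ii → no match
iii → no match
iv → no match — must start with "a"
v → no match
vi → match

vi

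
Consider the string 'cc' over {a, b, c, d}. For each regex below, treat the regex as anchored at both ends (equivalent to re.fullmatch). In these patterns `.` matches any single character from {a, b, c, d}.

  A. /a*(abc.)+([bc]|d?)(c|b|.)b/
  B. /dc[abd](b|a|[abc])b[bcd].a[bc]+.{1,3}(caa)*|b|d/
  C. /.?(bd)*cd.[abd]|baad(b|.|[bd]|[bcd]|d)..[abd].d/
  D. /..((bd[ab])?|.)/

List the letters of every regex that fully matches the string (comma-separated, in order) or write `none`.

A → no match — must end with 'b'
B → no match
C → no match
D → match

D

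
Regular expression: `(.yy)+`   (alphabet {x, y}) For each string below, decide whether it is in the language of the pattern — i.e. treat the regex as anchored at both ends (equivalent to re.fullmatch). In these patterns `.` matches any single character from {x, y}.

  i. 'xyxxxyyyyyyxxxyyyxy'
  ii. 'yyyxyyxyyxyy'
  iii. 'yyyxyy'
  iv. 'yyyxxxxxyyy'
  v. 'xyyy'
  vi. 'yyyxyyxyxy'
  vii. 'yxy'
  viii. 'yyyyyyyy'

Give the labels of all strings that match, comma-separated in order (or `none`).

i → no match — must end with 'yy'
ii → match
iii → match
iv → no match
v → no match
vi → no match — must end with 'yy'
vii → no match — must end with 'yy'
viii → no match

ii, iii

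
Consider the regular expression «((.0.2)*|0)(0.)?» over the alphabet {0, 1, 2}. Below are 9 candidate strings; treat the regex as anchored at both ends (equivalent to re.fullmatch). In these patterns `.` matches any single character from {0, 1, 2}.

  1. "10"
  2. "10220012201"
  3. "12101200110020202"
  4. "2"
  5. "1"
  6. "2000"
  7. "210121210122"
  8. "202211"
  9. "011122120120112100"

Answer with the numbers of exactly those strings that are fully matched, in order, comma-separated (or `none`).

none

1. "10" → no match
2. "10220012201" → no match
3 → no match
4. "2" → no match
5. "1" → no match
6. "2000" → no match
7. "210121210122" → no match
8. "202211" → no match
9 → no match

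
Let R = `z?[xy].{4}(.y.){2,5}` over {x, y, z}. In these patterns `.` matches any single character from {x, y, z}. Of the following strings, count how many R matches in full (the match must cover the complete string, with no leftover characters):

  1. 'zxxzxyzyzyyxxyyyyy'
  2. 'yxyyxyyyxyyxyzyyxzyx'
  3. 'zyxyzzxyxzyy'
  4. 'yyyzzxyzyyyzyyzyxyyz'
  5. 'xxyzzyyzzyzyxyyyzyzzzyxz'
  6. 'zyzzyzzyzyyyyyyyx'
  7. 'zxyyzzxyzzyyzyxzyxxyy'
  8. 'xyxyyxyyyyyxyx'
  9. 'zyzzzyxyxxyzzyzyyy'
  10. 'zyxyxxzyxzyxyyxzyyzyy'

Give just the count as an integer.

8

1 → match
2 → match
3. 'zyxyzzxyxzyy' → match
4 → match
5 → no match
6 → no match
7 → match
8 → match
9 → match
10 → match
Total matched: 8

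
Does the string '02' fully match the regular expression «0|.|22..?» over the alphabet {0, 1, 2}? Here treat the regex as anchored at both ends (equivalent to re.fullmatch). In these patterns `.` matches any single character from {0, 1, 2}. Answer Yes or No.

No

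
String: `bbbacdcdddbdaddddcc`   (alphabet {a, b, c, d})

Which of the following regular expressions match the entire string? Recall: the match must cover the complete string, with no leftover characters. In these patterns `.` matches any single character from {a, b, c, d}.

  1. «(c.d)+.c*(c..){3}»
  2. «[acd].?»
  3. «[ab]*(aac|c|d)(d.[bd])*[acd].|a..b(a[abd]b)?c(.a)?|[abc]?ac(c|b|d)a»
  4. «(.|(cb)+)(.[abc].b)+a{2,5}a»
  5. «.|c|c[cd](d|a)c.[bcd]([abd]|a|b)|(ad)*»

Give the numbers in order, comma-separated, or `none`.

1 → no match — must start with `c`
2 → no match
3 → match
4 → no match — must end with `aa`
5 → no match

3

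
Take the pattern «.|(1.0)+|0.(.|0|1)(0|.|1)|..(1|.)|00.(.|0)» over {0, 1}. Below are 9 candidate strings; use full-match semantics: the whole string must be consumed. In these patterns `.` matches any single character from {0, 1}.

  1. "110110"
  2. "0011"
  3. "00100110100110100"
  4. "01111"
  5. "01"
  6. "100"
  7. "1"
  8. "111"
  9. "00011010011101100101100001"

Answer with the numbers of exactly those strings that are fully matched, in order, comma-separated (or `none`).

1 → match
2 → match
3 → no match
4 → no match
5 → no match
6 → match
7 → match
8 → match
9 → no match

1, 2, 6, 7, 8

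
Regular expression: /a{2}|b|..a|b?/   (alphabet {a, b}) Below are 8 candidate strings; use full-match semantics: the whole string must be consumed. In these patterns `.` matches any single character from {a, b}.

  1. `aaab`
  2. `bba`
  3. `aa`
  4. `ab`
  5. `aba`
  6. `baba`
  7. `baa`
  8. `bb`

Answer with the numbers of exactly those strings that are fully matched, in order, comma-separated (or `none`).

1. `aaab` → no match
2. `bba` → match
3. `aa` → match
4. `ab` → no match
5. `aba` → match
6. `baba` → no match
7. `baa` → match
8. `bb` → no match

2, 3, 5, 7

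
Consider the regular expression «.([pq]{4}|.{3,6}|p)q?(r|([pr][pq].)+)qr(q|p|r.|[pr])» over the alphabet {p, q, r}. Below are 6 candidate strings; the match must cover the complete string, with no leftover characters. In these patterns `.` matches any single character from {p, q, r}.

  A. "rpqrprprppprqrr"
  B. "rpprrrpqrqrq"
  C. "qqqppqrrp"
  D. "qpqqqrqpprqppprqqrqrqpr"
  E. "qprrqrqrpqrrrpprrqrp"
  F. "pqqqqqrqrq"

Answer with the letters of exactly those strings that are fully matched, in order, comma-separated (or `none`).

B, F

A → no match
B → match
C → no match
D → no match
E → no match
F → match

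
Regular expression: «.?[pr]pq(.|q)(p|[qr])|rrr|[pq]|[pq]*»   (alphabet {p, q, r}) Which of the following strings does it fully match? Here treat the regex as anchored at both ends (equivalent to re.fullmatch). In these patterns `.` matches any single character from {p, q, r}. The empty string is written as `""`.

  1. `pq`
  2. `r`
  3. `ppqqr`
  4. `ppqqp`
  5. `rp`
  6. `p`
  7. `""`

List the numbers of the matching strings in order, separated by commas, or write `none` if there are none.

1, 3, 4, 6, 7

1 → match
2 → no match
3 → match
4 → match
5 → no match
6 → match
7 → match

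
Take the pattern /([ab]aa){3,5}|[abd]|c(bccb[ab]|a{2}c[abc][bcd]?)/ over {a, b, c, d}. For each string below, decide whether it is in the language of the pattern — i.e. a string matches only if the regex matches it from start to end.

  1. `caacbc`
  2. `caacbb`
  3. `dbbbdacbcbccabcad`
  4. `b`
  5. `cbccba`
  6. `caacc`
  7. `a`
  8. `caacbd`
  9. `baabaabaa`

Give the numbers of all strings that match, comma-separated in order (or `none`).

1. `caacbc` → match
2. `caacbb` → match
3 → no match
4. `b` → match
5. `cbccba` → match
6. `caacc` → match
7. `a` → match
8. `caacbd` → match
9. `baabaabaa` → match

1, 2, 4, 5, 6, 7, 8, 9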